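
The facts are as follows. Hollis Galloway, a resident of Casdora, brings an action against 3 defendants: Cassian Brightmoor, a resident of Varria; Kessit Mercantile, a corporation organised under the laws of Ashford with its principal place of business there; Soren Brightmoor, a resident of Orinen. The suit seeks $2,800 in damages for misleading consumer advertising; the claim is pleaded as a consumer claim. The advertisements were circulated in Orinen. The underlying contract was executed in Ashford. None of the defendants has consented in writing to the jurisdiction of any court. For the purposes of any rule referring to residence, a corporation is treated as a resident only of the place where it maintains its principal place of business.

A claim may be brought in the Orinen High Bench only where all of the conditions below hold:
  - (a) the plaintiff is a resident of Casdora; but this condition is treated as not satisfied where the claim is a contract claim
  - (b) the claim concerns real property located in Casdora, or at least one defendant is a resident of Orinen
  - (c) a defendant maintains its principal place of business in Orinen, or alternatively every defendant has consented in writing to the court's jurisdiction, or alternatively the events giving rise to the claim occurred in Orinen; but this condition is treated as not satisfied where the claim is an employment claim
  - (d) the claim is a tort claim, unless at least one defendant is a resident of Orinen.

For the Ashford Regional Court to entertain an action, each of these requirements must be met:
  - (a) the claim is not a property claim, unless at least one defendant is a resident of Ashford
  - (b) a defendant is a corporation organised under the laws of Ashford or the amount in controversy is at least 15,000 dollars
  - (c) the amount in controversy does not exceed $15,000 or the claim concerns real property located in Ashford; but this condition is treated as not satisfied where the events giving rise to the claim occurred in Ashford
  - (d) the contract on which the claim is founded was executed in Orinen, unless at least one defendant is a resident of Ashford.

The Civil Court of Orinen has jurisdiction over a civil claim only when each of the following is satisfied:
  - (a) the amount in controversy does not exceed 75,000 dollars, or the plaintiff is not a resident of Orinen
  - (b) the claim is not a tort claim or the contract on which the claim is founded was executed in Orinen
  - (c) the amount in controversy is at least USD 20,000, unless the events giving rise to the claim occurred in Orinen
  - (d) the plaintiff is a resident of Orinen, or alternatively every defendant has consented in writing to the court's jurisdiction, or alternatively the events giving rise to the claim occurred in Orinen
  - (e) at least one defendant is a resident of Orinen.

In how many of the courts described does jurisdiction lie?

3

The Orinen High Bench:
  (a) The plaintiff resides in Casdora. The carve-out does not apply: the claim is a consumer claim, not a contract claim. Satisfied.
  (b) Soren Brightmoor resides in Orinen, which satisfies one of the alternatives. Condition met.
  (c) The operative events occurred in Orinen, so this disjunct is met. The carve-out does not apply: the claim is a consumer claim, not an employment claim. Satisfied.
  (d) The claim is a consumer claim, not a tort claim. The proviso rescues it, though: Soren Brightmoor resides in Orinen. Satisfied.
  → All conditions met; jurisdiction exists.
The Ashford Regional Court:
  (a) The claim is a consumer claim, not a property claim. Met.
  (b) Kessit Mercantile is organised under the laws of Ashford, so this disjunct is met. Met.
  (c) The amount in controversy is $2,800, within the 15,000 dollars ceiling — that alternative is enough. The carve-out does not apply: the operative events occurred in Orinen, not Ashford. Met.
  (d) The contract was executed in Ashford, not Orinen. But Kessit Mercantile resides in Ashford, and the 'unless' clause therefore excuses the requirement. Condition met.
  → All conditions met; jurisdiction exists.
The Civil Court of Orinen:
  (a) The amount in controversy is USD 2,800, within the $75,000 ceiling — that alternative is enough. Condition met.
  (b) The claim is a consumer claim, not a tort claim, so this disjunct is met. Satisfied.
  (c) The amount in controversy is $2,800, below the $20,000 floor. But the operative events occurred in Orinen, and the 'unless' clause therefore excuses the requirement. Satisfied.
  (d) The operative events occurred in Orinen — that alternative is enough. Met.
  (e) Soren Brightmoor resides in Orinen. Met.
  → Jurisdiction lies.
Courts with jurisdiction: the Orinen High Bench, the Ashford Regional Court, the Civil Court of Orinen — 3 in total.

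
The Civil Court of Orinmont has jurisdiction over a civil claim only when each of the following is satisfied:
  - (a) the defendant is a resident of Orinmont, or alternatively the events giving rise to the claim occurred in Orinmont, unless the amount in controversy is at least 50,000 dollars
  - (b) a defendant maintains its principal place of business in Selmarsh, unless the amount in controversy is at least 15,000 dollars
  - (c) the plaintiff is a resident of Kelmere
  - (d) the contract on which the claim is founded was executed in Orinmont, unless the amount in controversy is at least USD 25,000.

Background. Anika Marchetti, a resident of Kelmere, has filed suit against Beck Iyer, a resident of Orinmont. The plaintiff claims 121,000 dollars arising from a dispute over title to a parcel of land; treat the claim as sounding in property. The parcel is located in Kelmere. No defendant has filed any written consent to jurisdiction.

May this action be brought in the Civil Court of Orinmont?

Yes

The Civil Court of Orinmont:
  (a) The defendant resides in Orinmont, so this disjunct is met. Condition met.
  (b) No defendant is a corporation. The proviso rescues it, though: the amount in controversy is 121,000 dollars, which meets the 15,000 dollars floor. Condition met.
  (c) The plaintiff resides in Kelmere. Met.
  (d) No contract (and hence no place of execution) is alleged. The proviso rescues it, though: the amount in controversy is 121,000 dollars, which meets the $25,000 floor. Condition met.
  → All conditions met; jurisdiction exists.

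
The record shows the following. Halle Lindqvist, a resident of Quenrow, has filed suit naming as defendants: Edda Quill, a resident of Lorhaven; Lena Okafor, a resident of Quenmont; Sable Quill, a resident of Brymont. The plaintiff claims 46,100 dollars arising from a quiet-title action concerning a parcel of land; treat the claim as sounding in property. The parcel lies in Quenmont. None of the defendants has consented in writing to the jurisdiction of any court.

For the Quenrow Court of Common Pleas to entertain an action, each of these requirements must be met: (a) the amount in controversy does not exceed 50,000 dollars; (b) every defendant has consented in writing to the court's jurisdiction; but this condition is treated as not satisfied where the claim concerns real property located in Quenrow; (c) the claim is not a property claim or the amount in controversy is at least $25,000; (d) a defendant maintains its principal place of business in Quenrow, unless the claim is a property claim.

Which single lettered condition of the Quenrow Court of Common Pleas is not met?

(b)

The Quenrow Court of Common Pleas:
  (a) The amount in controversy is 46,100 dollars, within the USD 50,000 ceiling. Satisfied.
  (b) No such written consent has been filed. Not met.
  (c) The amount in controversy is 46,100 dollars, which meets the USD 25,000 floor, which satisfies one of the alternatives. Met.
  (d) No defendant is a corporation. However, the claim is a property claim, so the 'unless' proviso supplies this condition. Satisfied.
Only condition (b) fails.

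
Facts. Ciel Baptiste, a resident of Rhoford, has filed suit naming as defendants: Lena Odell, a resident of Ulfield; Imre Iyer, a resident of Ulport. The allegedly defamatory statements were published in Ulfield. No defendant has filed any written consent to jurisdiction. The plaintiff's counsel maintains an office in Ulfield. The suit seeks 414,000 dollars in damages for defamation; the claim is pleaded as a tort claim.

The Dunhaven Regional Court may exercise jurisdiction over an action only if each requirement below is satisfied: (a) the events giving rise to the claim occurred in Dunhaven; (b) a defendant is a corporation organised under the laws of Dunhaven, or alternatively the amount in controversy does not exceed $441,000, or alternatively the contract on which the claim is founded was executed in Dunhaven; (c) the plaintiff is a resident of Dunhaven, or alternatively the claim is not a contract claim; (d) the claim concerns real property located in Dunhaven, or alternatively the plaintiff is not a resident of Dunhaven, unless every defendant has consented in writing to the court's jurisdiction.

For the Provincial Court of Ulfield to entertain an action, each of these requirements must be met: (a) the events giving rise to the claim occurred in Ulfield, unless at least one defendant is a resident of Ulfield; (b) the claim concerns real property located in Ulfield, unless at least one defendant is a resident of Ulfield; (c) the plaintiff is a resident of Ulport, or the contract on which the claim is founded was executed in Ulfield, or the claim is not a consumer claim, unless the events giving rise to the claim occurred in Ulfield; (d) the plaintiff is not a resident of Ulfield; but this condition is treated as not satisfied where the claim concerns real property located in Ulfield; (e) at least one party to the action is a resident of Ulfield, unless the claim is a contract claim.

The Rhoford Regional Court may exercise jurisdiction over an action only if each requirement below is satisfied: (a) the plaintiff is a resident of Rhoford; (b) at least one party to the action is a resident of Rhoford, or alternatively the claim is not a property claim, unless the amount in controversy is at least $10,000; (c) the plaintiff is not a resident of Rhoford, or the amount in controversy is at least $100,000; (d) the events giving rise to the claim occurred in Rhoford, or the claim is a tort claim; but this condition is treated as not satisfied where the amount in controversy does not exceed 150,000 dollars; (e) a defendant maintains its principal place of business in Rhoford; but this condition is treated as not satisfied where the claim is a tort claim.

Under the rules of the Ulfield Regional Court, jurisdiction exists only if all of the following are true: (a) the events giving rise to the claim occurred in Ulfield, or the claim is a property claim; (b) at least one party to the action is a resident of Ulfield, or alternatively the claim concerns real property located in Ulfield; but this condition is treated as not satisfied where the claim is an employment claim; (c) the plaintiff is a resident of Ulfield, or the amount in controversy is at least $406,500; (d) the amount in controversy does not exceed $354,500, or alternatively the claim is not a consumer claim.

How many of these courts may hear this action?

The Dunhaven Regional Court:
  (a) The operative events occurred in Ulfield, not Dunhaven. Condition not met.
  (b) The amount in controversy is $414,000, within the 441,000 dollars ceiling, which satisfies one of the alternatives. Satisfied.
  (c) The claim is a tort claim, not a contract claim — that alternative is enough. Condition met.
  (d) The plaintiff resides in Rhoford, which is not Dunhaven — that alternative is enough. Condition met.
  → No jurisdiction.
The Provincial Court of Ulfield:
  (a) The operative events occurred in Ulfield. Satisfied.
  (b) The claim does not concern real property. But Lena Odell resides in Ulfield, and the 'unless' clause therefore excuses the requirement. Condition met.
  (c) The claim is a tort claim, not a consumer claim, so one alternative holds. Met.
  (d) The plaintiff resides in Rhoford, which is not Ulfield. The exception is not triggered, since the claim does not concern real property. Met.
  (e) Lena Odell resides in Ulfield. Satisfied.
  → Every requirement is satisfied — jurisdiction.
The Rhoford Regional Court:
  (a) The plaintiff resides in Rhoford. Met.
  (b) Ciel Baptiste resides in Rhoford, so this disjunct is met. Satisfied.
  (c) The amount in controversy is 414,000 dollars, which meets the $100,000 floor, which satisfies one of the alternatives. Condition met.
  (d) The claim is a tort claim — that alternative is enough. The exception is not triggered, since the amount in controversy is $414,000, above the $150,000 ceiling. Satisfied.
  (e) No defendant is a corporation. Not met.
  → Not every requirement is met — no jurisdiction.
The Ulfield Regional Court:
  (a) The operative events occurred in Ulfield, so this disjunct is met. Met.
  (b) Lena Odell resides in Ulfield — that alternative is enough. The carve-out does not apply: the claim is a tort claim, not an employment claim. Met.
  (c) The amount in controversy is USD 414,000, which meets the 406,500 dollars floor, so this disjunct is met. Satisfied.
  (d) The claim is a tort claim, not a consumer claim, so one alternative holds. Met.
  → Every requirement is satisfied — jurisdiction.
Courts with jurisdiction: the Provincial Court of Ulfield, the Ulfield Regional Court — 2 in total.

2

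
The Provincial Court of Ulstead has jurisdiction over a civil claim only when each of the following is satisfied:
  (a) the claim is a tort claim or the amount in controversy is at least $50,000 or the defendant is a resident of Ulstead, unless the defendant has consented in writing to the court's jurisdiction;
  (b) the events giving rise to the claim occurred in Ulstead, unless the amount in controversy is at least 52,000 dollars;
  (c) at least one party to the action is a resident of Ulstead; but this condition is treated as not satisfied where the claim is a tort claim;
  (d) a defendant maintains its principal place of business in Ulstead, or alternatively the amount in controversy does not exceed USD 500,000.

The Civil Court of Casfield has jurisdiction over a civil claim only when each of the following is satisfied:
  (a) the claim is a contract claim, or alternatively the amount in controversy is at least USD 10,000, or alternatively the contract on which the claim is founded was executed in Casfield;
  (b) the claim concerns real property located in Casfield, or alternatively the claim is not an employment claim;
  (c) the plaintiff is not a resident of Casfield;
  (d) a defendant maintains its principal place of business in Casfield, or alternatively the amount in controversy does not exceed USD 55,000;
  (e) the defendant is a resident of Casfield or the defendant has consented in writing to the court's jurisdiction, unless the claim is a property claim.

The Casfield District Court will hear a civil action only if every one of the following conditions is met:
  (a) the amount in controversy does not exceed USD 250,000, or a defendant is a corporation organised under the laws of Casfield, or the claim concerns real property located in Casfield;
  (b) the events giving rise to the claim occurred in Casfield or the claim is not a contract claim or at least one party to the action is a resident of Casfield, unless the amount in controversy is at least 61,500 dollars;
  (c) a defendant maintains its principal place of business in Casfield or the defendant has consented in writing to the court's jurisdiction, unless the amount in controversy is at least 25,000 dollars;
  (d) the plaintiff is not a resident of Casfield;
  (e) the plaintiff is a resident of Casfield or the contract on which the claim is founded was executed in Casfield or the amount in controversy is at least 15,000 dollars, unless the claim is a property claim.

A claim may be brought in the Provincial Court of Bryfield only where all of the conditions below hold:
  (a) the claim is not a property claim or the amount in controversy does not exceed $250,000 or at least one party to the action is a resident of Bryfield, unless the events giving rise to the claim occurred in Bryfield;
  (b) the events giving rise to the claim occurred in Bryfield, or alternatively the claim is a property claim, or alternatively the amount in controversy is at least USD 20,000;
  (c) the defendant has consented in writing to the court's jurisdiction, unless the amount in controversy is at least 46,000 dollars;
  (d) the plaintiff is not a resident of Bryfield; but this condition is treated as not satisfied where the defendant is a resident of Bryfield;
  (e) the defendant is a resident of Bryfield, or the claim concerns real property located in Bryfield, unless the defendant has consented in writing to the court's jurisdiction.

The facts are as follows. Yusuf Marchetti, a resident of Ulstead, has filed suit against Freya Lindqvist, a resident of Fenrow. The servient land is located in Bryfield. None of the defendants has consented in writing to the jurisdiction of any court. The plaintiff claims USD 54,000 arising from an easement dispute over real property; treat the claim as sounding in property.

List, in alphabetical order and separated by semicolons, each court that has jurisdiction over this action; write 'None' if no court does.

the Casfield District Court; the Civil Court of Casfield; the Provincial Court of Bryfield; the Provincial Court of Ulstead

The Provincial Court of Ulstead:
  (a) The amount in controversy is 54,000 dollars, which meets the $50,000 floor, so this disjunct is met. Satisfied.
  (b) The operative events occurred in Bryfield, not Ulstead. But the amount in controversy is $54,000, which meets the USD 52,000 floor, and the 'unless' clause therefore excuses the requirement. Condition met.
  (c) Yusuf Marchetti resides in Ulstead. The carve-out does not apply: the claim is a property claim, not a tort claim. Met.
  (d) The amount in controversy is 54,000 dollars, within the $500,000 ceiling, which satisfies one of the alternatives. Met.
  → All conditions met; jurisdiction exists.
The Civil Court of Casfield:
  (a) The amount in controversy is 54,000 dollars, which meets the USD 10,000 floor, which satisfies one of the alternatives. Met.
  (b) The claim is a property claim, not an employment claim, so this disjunct is met. Met.
  (c) The plaintiff resides in Ulstead, which is not Casfield. Satisfied.
  (d) The amount in controversy is 54,000 dollars, within the $55,000 ceiling, so this disjunct is met. Satisfied.
  (e) The defendant resides in Fenrow, not Casfield; no such written consent has been filed — none of the alternatives is met. But the claim is a property claim, and the 'unless' clause therefore excuses the requirement. Condition met.
  → Jurisdiction lies.
The Casfield District Court:
  (a) The amount in controversy is $54,000, within the $250,000 ceiling, which satisfies one of the alternatives. Met.
  (b) The claim is a property claim, not a contract claim — that alternative is enough. Condition met.
  (c) No defendant is a corporation; no such written consent has been filed — none of the alternatives is met. But the amount in controversy is $54,000, which meets the USD 25,000 floor, and the 'unless' clause therefore excuses the requirement. Satisfied.
  (d) The plaintiff resides in Ulstead, which is not Casfield. Met.
  (e) The amount in controversy is 54,000 dollars, which meets the USD 15,000 floor — that alternative is enough. Satisfied.
  → The court has jurisdiction.
The Provincial Court of Bryfield:
  (a) The amount in controversy is USD 54,000, within the USD 250,000 ceiling, so this disjunct is met. Condition met.
  (b) The operative events occurred in Bryfield, so one alternative holds. Met.
  (c) No such written consent has been filed. The proviso rescues it, though: the amount in controversy is 54,000 dollars, which meets the 46,000 dollars floor. Condition met.
  (d) The plaintiff resides in Ulstead, which is not Bryfield. The exception is not triggered, since the defendant resides in Fenrow, not Bryfield. Satisfied.
  (e) The property lies in Bryfield, so this disjunct is met. Satisfied.
  → All conditions met; jurisdiction exists.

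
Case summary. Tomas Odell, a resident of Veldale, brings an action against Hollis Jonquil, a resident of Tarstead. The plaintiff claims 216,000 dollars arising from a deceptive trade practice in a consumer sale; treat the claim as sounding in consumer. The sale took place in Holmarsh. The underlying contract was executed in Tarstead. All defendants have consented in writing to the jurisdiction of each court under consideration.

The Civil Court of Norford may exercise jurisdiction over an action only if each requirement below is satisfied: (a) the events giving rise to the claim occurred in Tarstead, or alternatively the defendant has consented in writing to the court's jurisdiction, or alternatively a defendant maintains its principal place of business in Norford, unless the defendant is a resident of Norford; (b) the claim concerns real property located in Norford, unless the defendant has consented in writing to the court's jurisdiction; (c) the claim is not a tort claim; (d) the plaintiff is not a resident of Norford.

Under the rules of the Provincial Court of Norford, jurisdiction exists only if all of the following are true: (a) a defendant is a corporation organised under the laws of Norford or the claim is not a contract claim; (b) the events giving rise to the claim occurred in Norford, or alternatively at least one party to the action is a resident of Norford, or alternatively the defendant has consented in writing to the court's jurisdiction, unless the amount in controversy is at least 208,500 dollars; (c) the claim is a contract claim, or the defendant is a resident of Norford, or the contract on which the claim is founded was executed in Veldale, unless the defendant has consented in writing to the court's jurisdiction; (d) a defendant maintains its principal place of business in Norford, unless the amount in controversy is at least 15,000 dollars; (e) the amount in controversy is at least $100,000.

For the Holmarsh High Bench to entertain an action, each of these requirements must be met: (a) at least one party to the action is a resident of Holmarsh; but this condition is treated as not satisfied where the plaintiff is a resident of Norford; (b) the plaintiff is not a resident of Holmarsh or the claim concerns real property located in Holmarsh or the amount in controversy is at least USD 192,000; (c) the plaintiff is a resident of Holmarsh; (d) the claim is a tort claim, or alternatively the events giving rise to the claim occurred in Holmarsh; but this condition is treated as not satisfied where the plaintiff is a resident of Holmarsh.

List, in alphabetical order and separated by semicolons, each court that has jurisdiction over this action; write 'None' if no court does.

The Civil Court of Norford:
  (a) Every defendant has filed written consent, which satisfies one of the alternatives. Satisfied.
  (b) The claim does not concern real property. The proviso rescues it, though: every defendant has filed written consent. Condition met.
  (c) The claim is a consumer claim, not a tort claim. Met.
  (d) The plaintiff resides in Veldale, which is not Norford. Satisfied.
  → All conditions met; jurisdiction exists.
The Provincial Court of Norford:
  (a) The claim is a consumer claim, not a contract claim, so one alternative holds. Satisfied.
  (b) Every defendant has filed written consent, which satisfies one of the alternatives. Met.
  (c) The claim is a consumer claim, not a contract claim; the defendant resides in Tarstead, not Norford; the contract was executed in Tarstead, not Veldale — no alternative holds. But every defendant has filed written consent, and the 'unless' clause therefore excuses the requirement. Met.
  (d) No defendant is a corporation. The proviso rescues it, though: the amount in controversy is USD 216,000, which meets the USD 15,000 floor. Satisfied.
  (e) The amount in controversy is 216,000 dollars, which meets the $100,000 floor. Condition met.
  → Jurisdiction lies.
The Holmarsh High Bench:
  (a) No party resides in Holmarsh. Not satisfied.
  (b) The plaintiff resides in Veldale, which is not Holmarsh, so one alternative holds. Condition met.
  (c) The plaintiff resides in Veldale, not Holmarsh. Not satisfied.
  (d) The operative events occurred in Holmarsh, so one alternative holds. The carve-out does not apply: the plaintiff resides in Veldale, not Holmarsh. Condition met.
  → No jurisdiction.

the Civil Court of Norford; the Provincial Court of Norford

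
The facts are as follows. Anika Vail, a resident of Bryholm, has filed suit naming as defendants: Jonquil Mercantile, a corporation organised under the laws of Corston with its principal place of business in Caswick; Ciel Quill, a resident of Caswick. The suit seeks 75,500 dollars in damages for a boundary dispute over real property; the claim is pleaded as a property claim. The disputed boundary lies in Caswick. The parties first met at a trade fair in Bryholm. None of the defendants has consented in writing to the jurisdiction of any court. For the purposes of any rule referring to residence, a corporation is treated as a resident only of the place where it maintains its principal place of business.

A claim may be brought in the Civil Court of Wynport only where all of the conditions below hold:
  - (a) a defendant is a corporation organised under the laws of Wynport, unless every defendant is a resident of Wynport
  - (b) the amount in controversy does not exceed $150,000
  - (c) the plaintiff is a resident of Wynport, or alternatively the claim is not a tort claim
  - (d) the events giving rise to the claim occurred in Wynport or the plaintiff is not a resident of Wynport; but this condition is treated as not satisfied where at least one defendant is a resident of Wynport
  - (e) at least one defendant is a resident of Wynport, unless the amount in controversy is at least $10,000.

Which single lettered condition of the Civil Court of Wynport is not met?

(a)

The Civil Court of Wynport:
  (a) The corporate defendant(s) are organised in Corston, not Wynport. And the defendants reside as follows — Jonquil Mercantile in Caswick, Ciel Quill in Caswick — not all in Wynport, so the proviso does not save it. Not satisfied.
  (b) The amount in controversy is USD 75,500, within the $150,000 ceiling. Met.
  (c) The claim is a property claim, not a tort claim, which satisfies one of the alternatives. Met.
  (d) The plaintiff resides in Bryholm, which is not Wynport — that alternative is enough. And the carve-out is inapplicable — no defendant resides in Wynport (they reside in Caswick, Caswick). Condition met.
  (e) No defendant resides in Wynport (they reside in Caswick, Caswick). However, the amount in controversy is 75,500 dollars, which meets the USD 10,000 floor, so the 'unless' proviso supplies this condition. Satisfied.
Only condition (a) fails.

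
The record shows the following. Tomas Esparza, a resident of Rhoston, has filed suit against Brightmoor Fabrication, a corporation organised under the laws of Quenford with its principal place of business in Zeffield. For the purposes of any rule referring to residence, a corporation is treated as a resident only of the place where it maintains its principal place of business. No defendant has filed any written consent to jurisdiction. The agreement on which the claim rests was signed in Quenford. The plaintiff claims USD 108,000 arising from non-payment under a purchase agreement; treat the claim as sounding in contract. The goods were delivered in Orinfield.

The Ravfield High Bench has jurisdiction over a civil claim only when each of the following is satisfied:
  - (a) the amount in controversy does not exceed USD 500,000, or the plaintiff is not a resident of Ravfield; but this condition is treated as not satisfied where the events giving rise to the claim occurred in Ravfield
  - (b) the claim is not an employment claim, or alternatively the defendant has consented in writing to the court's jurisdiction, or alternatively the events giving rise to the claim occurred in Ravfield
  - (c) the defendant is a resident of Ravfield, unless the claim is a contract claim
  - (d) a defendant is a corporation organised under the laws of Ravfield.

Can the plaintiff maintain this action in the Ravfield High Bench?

The Ravfield High Bench:
  (a) The amount in controversy is 108,000 dollars, within the 500,000 dollars ceiling — that alternative is enough. The exception is not triggered, since the operative events occurred in Orinfield, not Ravfield. Condition met.
  (b) The claim is a contract claim, not an employment claim, so this disjunct is met. Satisfied.
  (c) The defendant resides in Zeffield, not Ravfield. But the claim is a contract claim, and the 'unless' clause therefore excuses the requirement. Satisfied.
  (d) The corporate defendant(s) are organised in Quenford, not Ravfield. Fails.
  → The court lacks jurisdiction.

No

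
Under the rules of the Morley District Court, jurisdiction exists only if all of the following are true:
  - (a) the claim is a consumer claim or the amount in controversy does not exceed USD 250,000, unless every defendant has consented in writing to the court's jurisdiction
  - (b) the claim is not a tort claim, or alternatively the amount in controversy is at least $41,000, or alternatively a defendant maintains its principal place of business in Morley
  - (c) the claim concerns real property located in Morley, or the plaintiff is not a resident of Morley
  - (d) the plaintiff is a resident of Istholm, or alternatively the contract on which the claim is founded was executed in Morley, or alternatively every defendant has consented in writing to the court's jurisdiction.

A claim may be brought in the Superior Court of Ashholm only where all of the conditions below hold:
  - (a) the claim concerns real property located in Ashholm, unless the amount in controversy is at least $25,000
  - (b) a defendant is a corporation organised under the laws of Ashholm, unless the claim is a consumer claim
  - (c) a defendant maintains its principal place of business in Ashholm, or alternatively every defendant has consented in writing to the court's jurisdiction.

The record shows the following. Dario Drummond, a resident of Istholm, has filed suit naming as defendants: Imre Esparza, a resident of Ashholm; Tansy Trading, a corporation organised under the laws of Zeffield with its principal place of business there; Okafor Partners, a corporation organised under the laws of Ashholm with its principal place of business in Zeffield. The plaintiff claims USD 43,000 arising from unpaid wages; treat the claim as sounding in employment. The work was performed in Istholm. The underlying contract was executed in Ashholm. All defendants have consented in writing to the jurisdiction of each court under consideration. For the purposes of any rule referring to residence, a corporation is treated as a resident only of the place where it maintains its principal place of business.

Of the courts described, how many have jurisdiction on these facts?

The Morley District Court:
  (a) The amount in controversy is USD 43,000, within the USD 250,000 ceiling, which satisfies one of the alternatives. Met.
  (b) The claim is an employment claim, not a tort claim — that alternative is enough. Condition met.
  (c) The plaintiff resides in Istholm, which is not Morley, which satisfies one of the alternatives. Satisfied.
  (d) The plaintiff resides in Istholm, so one alternative holds. Met.
  → All conditions met; jurisdiction exists.
The Superior Court of Ashholm:
  (a) The claim does not concern real property. However, the amount in controversy is 43,000 dollars, which meets the USD 25,000 floor, so the 'unless' proviso supplies this condition. Satisfied.
  (b) Okafor Partners is organised under the laws of Ashholm. Condition met.
  (c) Every defendant has filed written consent — that alternative is enough. Condition met.
  → All conditions met; jurisdiction exists.
Courts with jurisdiction: the Morley District Court, the Superior Court of Ashholm — 2 in total.

2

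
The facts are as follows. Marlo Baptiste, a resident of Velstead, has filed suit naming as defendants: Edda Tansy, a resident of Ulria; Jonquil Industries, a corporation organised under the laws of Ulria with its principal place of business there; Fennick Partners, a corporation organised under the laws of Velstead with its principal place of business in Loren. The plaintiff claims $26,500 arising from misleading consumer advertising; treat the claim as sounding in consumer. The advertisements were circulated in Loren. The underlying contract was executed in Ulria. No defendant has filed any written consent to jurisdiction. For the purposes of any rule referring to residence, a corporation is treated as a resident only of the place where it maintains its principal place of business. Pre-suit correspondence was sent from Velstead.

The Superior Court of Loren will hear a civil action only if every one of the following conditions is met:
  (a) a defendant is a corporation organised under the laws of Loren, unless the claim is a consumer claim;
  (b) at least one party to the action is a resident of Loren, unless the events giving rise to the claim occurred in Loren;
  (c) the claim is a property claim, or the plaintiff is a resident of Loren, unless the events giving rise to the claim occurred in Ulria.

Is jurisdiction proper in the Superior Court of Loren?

No

The Superior Court of Loren:
  (a) The corporate defendant(s) are organised in Ulria, Velstead, not Loren. But the claim is a consumer claim, and the 'unless' clause therefore excuses the requirement. Satisfied.
  (b) Fennick Partners resides in Loren. Met.
  (c) The claim is a consumer claim, not a property claim; the plaintiff resides in Velstead, not Loren — none of the alternatives is met. Nor does the 'unless' clause help: the operative events occurred in Loren, not Ulria. Not satisfied.
  → At least one condition fails; no jurisdiction.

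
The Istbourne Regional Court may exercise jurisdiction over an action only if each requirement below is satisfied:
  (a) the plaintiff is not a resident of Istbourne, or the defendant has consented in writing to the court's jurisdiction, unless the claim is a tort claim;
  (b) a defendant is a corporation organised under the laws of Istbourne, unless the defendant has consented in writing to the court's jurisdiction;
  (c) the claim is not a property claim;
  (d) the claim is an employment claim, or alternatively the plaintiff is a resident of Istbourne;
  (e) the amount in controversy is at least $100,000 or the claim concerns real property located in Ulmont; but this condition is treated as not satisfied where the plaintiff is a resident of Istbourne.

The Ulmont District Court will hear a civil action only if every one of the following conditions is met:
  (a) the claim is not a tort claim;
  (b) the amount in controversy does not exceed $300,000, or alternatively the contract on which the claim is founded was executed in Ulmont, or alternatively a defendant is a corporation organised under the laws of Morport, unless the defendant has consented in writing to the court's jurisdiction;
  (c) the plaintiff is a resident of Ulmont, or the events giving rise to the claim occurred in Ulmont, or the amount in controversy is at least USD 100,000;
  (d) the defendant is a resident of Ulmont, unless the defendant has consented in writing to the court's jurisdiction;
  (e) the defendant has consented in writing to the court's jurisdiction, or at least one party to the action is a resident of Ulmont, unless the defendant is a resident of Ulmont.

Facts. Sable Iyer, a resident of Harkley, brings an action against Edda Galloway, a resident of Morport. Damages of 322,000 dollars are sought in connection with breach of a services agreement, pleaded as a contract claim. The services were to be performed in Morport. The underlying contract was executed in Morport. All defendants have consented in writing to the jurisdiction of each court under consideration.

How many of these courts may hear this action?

The Istbourne Regional Court:
  (a) The plaintiff resides in Harkley, which is not Istbourne, so one alternative holds. Condition met.
  (b) No defendant is a corporation. The proviso rescues it, though: every defendant has filed written consent. Met.
  (c) The claim is a contract claim, not a property claim. Condition met.
  (d) The claim is a contract claim, not an employment claim; the plaintiff resides in Harkley, not Istbourne — every alternative fails. Fails.
  (e) The amount in controversy is 322,000 dollars, which meets the USD 100,000 floor, so this disjunct is met. The exception is not triggered, since the plaintiff resides in Harkley, not Istbourne. Satisfied.
  → At least one condition fails; no jurisdiction.
The Ulmont District Court:
  (a) The claim is a contract claim, not a tort claim. Condition met.
  (b) The amount in controversy is USD 322,000, above the $300,000 ceiling; the contract was executed in Morport, not Ulmont; no defendant is a corporation — no alternative holds. The proviso rescues it, though: every defendant has filed written consent. Satisfied.
  (c) The amount in controversy is $322,000, which meets the 100,000 dollars floor, so this disjunct is met. Satisfied.
  (d) The defendant resides in Morport, not Ulmont. The proviso rescues it, though: every defendant has filed written consent. Satisfied.
  (e) Every defendant has filed written consent, so this disjunct is met. Satisfied.
  → Jurisdiction lies.
Courts with jurisdiction: the Ulmont District Court — 1 in total.

1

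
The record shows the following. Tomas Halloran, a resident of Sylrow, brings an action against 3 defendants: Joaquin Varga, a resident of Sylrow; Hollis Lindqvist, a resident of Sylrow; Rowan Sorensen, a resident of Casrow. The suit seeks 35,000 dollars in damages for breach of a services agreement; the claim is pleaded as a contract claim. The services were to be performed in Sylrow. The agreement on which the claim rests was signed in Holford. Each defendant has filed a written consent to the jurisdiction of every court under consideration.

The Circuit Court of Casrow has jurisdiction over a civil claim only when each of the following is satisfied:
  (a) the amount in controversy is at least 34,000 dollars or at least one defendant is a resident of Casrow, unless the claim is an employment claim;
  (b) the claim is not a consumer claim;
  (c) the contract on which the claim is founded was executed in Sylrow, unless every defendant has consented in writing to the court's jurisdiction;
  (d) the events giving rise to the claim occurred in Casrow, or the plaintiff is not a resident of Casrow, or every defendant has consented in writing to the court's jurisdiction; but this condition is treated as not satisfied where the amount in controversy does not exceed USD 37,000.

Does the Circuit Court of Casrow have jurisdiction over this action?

No

The Circuit Court of Casrow:
  (a) The amount in controversy is 35,000 dollars, which meets the 34,000 dollars floor — that alternative is enough. Condition met.
  (b) The claim is a contract claim, not a consumer claim. Condition met.
  (c) The contract was executed in Holford, not Sylrow. The proviso rescues it, though: every defendant has filed written consent. Met.
  (d) The plaintiff resides in Sylrow, which is not Casrow, so this disjunct is met. But the carve-out bites: the amount in controversy is $35,000, within the $37,000 ceiling. Fails.
  → The court lacks jurisdiction.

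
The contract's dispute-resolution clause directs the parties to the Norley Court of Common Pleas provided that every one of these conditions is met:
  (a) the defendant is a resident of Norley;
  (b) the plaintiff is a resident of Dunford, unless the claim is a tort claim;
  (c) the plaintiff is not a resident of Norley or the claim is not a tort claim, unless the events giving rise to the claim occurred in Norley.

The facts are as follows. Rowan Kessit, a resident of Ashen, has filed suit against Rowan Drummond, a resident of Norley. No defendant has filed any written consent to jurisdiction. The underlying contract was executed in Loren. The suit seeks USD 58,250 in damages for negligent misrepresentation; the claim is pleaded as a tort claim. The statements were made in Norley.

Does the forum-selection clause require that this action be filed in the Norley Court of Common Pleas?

The Norley Court of Common Pleas:
  (a) The defendant resides in Norley. Satisfied.
  (b) The plaintiff resides in Ashen, not Dunford. But the claim is a tort claim, and the 'unless' clause therefore excuses the requirement. Met.
  (c) The plaintiff resides in Ashen, which is not Norley, which satisfies one of the alternatives. Met.
  → The clause applies.

Yes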